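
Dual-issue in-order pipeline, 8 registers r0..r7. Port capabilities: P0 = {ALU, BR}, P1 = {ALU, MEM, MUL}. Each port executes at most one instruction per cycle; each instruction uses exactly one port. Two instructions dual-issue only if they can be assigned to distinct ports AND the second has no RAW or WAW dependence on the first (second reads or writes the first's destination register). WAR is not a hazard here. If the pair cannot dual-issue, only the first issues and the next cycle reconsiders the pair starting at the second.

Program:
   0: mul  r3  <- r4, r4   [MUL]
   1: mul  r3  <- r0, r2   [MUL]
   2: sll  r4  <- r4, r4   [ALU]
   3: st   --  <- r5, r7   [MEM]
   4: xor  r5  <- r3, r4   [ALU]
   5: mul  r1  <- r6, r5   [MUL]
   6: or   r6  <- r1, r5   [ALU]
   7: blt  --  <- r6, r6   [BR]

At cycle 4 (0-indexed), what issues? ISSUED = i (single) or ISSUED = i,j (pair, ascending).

  cy0 -> i0 (mul.MUL) no-port MUL/MUL
  cy1 -> i1/i2 (mul.MUL+sll.ALU) pair
  cy2 -> i3/i4 (st.MEM+xor.ALU) pair
  cy3 -> i5 (mul.MUL) RAW r1
  cy4 -> i6 (or.ALU) RAW r6
  cy5 -> i7 (blt.BR) tail

ISSUED = 6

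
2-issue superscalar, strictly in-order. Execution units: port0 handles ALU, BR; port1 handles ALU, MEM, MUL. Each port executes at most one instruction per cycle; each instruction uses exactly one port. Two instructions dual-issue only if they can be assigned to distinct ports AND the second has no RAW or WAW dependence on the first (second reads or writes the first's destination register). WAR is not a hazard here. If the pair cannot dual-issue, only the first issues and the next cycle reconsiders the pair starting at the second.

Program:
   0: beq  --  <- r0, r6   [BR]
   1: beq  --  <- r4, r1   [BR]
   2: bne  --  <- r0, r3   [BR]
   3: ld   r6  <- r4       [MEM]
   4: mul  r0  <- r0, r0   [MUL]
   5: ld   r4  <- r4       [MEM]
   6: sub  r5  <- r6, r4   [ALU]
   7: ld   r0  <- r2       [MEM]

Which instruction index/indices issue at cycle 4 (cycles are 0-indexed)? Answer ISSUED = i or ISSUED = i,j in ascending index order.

0. beq.BR @i0  | no-port BR/BR
1. beq.BR @i1  | no-port BR/BR
2. bne.BR;ld.MEM @i2+i3  | dual
3. mul.MUL @i4  | no-port MUL/MEM
4. ld.MEM @i5  | RAW r4
5. sub.ALU;ld.MEM @i6+i7  | dual

ISSUED = 5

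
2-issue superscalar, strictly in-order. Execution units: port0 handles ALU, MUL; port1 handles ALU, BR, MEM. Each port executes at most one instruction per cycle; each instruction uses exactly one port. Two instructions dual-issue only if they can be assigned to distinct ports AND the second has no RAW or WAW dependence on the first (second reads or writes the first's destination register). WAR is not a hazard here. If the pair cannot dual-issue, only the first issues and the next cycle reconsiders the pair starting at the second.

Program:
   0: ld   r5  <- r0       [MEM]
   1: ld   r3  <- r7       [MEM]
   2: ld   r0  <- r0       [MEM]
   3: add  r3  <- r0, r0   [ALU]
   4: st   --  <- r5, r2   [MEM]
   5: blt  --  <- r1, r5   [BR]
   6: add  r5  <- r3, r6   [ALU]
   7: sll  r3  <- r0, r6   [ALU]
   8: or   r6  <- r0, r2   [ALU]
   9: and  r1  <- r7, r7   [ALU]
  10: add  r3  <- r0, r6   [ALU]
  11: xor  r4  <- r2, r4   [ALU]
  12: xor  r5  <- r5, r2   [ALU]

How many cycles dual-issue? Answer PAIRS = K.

PAIRS = 5

[0] i0  ld.MEM  -- no-port MEM/MEM
[1] i1  ld.MEM  -- no-port MEM/MEM
[2] i2  ld.MEM  -- RAW r0
[3] i3+i4  add.ALU/st.MEM  -- dual
[4] i5+i6  blt.BR/add.ALU  -- dual
[5] i7+i8  sll.ALU/or.ALU  -- dual
[6] i9+i10  and.ALU/add.ALU  -- dual
[7] i11+i12  xor.ALU/xor.ALU  -- dual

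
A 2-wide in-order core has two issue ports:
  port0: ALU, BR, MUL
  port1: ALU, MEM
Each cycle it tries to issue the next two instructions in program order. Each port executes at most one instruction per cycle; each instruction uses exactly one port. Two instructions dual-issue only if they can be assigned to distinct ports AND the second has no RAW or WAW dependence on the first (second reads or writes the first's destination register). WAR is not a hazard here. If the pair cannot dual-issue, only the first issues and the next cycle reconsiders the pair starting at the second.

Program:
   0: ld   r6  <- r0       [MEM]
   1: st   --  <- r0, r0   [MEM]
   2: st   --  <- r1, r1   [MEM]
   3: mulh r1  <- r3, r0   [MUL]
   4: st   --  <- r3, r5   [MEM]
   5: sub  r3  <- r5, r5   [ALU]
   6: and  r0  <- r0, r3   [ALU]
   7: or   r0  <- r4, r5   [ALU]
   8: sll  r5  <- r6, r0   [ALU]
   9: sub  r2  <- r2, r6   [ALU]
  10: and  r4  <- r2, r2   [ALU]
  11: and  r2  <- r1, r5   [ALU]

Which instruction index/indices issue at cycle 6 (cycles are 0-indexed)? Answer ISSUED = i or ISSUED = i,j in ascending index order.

ISSUED = 8,9

c0: i0 ld  no-port MEM/MEM
c1: i1 st  no-port MEM/MEM
c2: i2&i3 st/mulh  dual
c3: i4&i5 st/sub  dual
c4: i6 and  WAW r0
c5: i7 or  RAW r0
c6: i8&i9 sll/sub  dual
c7: i10&i11 and/and  dual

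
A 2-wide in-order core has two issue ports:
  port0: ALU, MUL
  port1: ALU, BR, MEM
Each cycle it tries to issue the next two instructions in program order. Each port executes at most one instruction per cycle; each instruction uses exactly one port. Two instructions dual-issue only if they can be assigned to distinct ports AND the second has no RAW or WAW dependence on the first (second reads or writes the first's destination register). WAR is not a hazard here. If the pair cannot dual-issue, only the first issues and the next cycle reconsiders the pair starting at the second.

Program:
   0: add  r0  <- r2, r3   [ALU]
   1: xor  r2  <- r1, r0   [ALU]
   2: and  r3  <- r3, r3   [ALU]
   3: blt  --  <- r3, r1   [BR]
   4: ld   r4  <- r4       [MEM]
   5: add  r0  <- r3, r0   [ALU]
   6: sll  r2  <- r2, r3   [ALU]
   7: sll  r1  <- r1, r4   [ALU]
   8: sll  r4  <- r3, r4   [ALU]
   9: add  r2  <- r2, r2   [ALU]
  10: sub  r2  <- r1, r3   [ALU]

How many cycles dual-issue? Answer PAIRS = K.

PAIRS = 4

[0] i0  add  -- RAW r0
[1] i1/i2  xor/and  -- dual
[2] i3  blt  -- no-port BR/MEM
[3] i4/i5  ld/add  -- dual
[4] i6/i7  sll/sll  -- dual
[5] i8/i9  sll/add  -- dual
[6] i10  sub  -- tail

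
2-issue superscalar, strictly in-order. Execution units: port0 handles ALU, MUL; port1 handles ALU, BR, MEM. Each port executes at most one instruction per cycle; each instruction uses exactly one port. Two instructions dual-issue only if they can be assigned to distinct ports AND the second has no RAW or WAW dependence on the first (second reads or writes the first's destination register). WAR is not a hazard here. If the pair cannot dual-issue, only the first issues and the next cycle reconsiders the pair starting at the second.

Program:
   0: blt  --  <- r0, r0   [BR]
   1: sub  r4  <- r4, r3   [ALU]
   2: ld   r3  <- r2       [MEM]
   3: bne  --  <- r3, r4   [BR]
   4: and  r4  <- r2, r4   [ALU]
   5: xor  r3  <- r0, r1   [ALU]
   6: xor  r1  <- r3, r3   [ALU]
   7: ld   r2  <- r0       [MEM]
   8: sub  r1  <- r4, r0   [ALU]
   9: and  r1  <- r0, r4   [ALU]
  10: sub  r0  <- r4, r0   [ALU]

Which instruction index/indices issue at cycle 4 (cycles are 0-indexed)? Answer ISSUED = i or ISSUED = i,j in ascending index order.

ISSUED = 6,7

  cy0 -> i0,i1 (blt.BR;sub.ALU) 2-wide
  cy1 -> i2 (ld.MEM) no-port MEM/BR
  cy2 -> i3,i4 (bne.BR;and.ALU) 2-wide
  cy3 -> i5 (xor.ALU) RAW r3
  cy4 -> i6,i7 (xor.ALU;ld.MEM) 2-wide
  cy5 -> i8 (sub.ALU) WAW r1
  cy6 -> i9,i10 (and.ALU;sub.ALU) 2-wide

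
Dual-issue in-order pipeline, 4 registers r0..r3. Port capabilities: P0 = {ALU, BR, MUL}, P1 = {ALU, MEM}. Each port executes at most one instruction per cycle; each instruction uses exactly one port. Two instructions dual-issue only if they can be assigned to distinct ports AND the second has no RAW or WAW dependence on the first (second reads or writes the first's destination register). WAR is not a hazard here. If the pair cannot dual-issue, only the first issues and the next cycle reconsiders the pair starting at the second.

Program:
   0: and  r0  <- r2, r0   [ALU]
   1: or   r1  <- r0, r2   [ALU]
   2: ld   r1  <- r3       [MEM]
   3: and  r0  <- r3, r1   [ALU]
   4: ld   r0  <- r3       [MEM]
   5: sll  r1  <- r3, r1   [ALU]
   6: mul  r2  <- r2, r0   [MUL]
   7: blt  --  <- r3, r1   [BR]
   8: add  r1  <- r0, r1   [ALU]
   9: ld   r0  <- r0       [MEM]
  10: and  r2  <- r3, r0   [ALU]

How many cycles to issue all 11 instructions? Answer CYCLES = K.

c0: i0 and.ALU  RAW r0
c1: i1 or.ALU  WAW r1
c2: i2 ld.MEM  RAW r1
c3: i3 and.ALU  WAW r0
c4: i4/i5 ld.MEM sll.ALU  2-wide
c5: i6 mul.MUL  no-port MUL/BR
c6: i7/i8 blt.BR add.ALU  2-wide
c7: i9 ld.MEM  RAW r0
c8: i10 and.ALU  tail

CYCLES = 9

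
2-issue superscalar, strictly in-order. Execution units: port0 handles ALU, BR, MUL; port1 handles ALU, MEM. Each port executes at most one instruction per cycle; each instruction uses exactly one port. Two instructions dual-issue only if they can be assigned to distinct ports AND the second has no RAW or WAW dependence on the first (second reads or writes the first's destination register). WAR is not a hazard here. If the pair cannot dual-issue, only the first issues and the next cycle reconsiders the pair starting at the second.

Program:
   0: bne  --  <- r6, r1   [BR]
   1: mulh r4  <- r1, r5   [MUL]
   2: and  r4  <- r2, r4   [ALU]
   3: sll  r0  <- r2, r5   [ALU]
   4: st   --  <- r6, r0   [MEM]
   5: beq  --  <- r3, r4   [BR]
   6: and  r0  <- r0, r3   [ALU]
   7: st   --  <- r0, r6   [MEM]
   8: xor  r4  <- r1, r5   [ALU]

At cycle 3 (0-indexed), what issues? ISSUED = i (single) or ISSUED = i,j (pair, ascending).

ISSUED = 4,5

  cy0 -> i0 (bne) no-port BR/MUL
  cy1 -> i1 (mulh) RAW+WAW r4
  cy2 -> i2&i3 (and+sll) dual
  cy3 -> i4&i5 (st+beq) dual
  cy4 -> i6 (and) RAW r0
  cy5 -> i7&i8 (st+xor) dual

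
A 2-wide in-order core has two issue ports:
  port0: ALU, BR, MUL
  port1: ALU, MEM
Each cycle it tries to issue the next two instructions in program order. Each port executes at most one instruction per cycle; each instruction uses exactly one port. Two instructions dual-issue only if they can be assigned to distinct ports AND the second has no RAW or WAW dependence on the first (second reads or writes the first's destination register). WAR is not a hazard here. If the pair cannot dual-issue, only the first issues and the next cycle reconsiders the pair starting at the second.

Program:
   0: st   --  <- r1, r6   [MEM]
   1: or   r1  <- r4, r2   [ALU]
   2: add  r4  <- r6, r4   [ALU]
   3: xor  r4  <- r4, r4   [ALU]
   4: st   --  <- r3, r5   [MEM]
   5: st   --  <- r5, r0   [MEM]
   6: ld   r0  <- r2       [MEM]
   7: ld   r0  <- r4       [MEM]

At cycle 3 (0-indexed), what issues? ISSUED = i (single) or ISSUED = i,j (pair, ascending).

ISSUED = 5

t=0 i0+i1:st or ; pair
t=1 i2:add ; RAW+WAW r4
t=2 i3+i4:xor st ; pair
t=3 i5:st ; no-port MEM/MEM
t=4 i6:ld ; no-port MEM/MEM
t=5 i7:ld ; tail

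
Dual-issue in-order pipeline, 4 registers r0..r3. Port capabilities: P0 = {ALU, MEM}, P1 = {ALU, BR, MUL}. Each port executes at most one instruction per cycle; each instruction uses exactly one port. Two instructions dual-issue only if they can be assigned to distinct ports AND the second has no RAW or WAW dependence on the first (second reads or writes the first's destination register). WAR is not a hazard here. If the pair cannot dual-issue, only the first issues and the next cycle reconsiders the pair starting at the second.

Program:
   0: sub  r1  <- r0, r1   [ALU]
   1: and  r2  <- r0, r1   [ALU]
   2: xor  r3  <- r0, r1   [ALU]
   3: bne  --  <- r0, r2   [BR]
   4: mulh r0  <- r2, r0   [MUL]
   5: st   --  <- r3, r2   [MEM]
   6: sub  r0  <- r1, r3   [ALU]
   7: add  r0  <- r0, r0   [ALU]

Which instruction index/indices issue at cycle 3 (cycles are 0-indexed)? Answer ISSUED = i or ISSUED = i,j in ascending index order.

[0] i0  sub.ALU  -- RAW r1
[1] i1+i2  and.ALU/xor.ALU  -- pair
[2] i3  bne.BR  -- no-port BR/MUL
[3] i4+i5  mulh.MUL/st.MEM  -- pair
[4] i6  sub.ALU  -- RAW+WAW r0
[5] i7  add.ALU  -- tail

ISSUED = 4,5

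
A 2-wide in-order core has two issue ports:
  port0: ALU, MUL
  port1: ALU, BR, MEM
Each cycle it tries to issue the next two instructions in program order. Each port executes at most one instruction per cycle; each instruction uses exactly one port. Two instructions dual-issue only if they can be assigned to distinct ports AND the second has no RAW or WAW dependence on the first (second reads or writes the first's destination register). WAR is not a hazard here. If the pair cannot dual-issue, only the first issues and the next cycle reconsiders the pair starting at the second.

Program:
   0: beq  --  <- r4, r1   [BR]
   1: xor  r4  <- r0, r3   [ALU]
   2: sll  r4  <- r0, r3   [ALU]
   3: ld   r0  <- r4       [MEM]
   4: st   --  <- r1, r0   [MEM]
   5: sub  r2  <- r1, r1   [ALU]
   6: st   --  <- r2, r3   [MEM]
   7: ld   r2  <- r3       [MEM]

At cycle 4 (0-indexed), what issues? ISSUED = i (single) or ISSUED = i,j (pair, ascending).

#0 head=0: beq.BR/xor.ALU i0&i1 pair
#1 head=2: sll.ALU i2 RAW r4
#2 head=3: ld.MEM i3 no-port MEM/MEM
#3 head=4: st.MEM/sub.ALU i4&i5 pair
#4 head=6: st.MEM i6 no-port MEM/MEM
#5 head=7: ld.MEM i7 tail

ISSUED = 6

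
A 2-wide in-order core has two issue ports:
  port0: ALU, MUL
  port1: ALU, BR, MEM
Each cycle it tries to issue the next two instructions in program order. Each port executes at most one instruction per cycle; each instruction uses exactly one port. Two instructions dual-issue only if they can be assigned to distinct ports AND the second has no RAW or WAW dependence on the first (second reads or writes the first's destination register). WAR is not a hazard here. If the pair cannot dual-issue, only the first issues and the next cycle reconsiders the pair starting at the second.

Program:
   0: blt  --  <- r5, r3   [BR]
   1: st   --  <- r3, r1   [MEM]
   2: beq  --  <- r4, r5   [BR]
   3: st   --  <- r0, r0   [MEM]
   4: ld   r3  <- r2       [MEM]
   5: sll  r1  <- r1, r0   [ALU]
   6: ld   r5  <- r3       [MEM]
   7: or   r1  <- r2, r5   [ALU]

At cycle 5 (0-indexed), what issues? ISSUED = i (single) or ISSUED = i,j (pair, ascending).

ISSUED = 6

c0: i0 blt  no-port BR/MEM
c1: i1 st  no-port MEM/BR
c2: i2 beq  no-port BR/MEM
c3: i3 st  no-port MEM/MEM
c4: i4/i5 ld;sll  2-wide
c5: i6 ld  RAW r5
c6: i7 or  tail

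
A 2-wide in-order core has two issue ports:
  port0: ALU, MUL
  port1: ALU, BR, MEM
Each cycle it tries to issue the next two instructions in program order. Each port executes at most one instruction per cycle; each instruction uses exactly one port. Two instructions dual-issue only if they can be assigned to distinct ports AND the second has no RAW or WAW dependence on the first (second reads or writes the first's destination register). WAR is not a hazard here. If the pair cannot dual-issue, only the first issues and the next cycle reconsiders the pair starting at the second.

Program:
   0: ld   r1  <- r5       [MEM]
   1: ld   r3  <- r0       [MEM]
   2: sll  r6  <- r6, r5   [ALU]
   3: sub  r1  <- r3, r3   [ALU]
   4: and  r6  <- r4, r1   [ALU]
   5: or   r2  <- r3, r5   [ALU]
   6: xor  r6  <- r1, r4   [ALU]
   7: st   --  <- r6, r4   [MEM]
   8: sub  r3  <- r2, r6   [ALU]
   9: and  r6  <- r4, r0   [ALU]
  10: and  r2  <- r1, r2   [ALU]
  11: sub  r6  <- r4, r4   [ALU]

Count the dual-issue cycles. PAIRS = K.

PAIRS = 4

0. ld @i0  | no-port MEM/MEM
1. ld;sll @i1,i2  | 2-wide
2. sub @i3  | RAW r1
3. and;or @i4,i5  | 2-wide
4. xor @i6  | RAW r6
5. st;sub @i7,i8  | 2-wide
6. and;and @i9,i10  | 2-wide
7. sub @i11  | tail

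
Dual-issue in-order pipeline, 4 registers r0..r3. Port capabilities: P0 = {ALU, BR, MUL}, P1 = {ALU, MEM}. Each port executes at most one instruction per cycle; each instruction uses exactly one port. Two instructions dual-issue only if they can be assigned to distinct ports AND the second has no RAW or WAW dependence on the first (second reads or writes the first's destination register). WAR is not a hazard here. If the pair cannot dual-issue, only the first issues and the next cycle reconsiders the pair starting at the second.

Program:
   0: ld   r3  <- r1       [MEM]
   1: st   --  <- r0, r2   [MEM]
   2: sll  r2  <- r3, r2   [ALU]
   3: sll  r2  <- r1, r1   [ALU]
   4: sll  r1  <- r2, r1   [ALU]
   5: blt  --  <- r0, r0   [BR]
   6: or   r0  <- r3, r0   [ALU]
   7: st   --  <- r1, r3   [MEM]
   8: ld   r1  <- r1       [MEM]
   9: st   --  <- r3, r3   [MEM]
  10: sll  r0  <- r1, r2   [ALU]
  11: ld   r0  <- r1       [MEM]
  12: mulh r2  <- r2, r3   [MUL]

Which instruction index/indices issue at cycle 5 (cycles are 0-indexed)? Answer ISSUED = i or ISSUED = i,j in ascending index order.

c0: i0 ld.MEM  no-port MEM/MEM
c1: i1&i2 st.MEM sll.ALU  dual
c2: i3 sll.ALU  RAW r2
c3: i4&i5 sll.ALU blt.BR  dual
c4: i6&i7 or.ALU st.MEM  dual
c5: i8 ld.MEM  no-port MEM/MEM
c6: i9&i10 st.MEM sll.ALU  dual
c7: i11&i12 ld.MEM mulh.MUL  dual

ISSUED = 8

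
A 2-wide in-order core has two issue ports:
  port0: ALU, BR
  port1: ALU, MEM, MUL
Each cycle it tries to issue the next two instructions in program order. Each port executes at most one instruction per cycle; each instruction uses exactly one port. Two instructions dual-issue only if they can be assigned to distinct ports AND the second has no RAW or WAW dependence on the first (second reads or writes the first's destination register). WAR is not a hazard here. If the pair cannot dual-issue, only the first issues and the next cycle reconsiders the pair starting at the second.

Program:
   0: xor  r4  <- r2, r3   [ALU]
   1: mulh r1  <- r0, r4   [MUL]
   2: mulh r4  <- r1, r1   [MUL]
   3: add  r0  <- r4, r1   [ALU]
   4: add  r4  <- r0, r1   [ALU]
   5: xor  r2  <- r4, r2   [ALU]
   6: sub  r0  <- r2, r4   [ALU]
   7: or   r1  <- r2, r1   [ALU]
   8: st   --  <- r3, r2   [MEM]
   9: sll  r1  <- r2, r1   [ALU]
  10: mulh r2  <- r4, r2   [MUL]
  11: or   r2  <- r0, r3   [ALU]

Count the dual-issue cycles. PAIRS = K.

PAIRS = 2

0. xor @i0  | RAW r4
1. mulh @i1  | no-port MUL/MUL
2. mulh @i2  | RAW r4
3. add @i3  | RAW r0
4. add @i4  | RAW r4
5. xor @i5  | RAW r2
6. sub/or @i6,i7  | dual
7. st/sll @i8,i9  | dual
8. mulh @i10  | WAW r2
9. or @i11  | tail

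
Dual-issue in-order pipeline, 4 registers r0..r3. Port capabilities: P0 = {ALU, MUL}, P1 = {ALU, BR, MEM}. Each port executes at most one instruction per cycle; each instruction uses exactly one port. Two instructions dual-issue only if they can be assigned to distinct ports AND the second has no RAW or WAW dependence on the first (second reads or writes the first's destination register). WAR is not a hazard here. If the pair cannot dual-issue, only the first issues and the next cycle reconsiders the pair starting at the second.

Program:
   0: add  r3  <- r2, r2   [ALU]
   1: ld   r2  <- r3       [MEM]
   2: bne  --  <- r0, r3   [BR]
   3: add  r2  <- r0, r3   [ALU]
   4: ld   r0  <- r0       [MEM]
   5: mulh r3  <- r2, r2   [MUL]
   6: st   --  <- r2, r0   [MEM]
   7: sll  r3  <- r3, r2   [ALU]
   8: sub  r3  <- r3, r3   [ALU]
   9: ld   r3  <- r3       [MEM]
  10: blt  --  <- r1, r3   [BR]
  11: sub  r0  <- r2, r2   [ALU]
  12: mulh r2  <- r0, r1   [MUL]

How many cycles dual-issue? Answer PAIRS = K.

#0 head=0: add i0 RAW r3
#1 head=1: ld i1 no-port MEM/BR
#2 head=2: bne+add i2&i3 dual
#3 head=4: ld+mulh i4&i5 dual
#4 head=6: st+sll i6&i7 dual
#5 head=8: sub i8 RAW+WAW r3
#6 head=9: ld i9 no-port MEM/BR
#7 head=10: blt+sub i10&i11 dual
#8 head=12: mulh i12 tail

PAIRS = 4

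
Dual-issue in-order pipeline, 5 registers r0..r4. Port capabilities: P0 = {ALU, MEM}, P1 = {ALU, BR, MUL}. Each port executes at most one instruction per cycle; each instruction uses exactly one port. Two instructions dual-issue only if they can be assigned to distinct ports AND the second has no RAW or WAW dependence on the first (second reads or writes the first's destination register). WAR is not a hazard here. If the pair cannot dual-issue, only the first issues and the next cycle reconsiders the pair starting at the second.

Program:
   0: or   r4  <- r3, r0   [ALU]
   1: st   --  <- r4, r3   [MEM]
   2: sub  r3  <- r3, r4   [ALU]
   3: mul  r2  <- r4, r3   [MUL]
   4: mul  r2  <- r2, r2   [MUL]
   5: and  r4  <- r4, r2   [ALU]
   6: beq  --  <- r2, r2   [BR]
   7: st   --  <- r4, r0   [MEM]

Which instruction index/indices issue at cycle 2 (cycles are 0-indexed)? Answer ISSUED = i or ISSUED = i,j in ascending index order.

ISSUED = 3

c0: i0 or.ALU  RAW r4
c1: i1+i2 st.MEM;sub.ALU  2-wide
c2: i3 mul.MUL  no-port MUL/MUL
c3: i4 mul.MUL  RAW r2
c4: i5+i6 and.ALU;beq.BR  2-wide
c5: i7 st.MEM  tail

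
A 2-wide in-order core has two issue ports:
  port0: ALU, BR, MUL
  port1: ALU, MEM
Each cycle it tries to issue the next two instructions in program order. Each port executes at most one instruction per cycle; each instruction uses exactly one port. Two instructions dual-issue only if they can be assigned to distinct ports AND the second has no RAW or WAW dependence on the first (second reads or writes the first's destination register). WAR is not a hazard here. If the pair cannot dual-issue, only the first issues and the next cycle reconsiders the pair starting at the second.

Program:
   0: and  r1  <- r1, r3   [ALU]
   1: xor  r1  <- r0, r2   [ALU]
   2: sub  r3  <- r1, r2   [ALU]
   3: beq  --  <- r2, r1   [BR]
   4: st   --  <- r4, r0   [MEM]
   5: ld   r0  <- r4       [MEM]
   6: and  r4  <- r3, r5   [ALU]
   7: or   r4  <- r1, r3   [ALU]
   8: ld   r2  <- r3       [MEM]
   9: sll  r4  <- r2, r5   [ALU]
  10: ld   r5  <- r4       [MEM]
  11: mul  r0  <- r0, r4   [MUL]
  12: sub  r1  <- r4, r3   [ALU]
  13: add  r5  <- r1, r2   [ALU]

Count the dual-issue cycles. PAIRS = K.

t=0 i0:and ; WAW r1
t=1 i1:xor ; RAW r1
t=2 i2+i3:sub/beq ; dual
t=3 i4:st ; no-port MEM/MEM
t=4 i5+i6:ld/and ; dual
t=5 i7+i8:or/ld ; dual
t=6 i9:sll ; RAW r4
t=7 i10+i11:ld/mul ; dual
t=8 i12:sub ; RAW r1
t=9 i13:add ; tail

PAIRS = 4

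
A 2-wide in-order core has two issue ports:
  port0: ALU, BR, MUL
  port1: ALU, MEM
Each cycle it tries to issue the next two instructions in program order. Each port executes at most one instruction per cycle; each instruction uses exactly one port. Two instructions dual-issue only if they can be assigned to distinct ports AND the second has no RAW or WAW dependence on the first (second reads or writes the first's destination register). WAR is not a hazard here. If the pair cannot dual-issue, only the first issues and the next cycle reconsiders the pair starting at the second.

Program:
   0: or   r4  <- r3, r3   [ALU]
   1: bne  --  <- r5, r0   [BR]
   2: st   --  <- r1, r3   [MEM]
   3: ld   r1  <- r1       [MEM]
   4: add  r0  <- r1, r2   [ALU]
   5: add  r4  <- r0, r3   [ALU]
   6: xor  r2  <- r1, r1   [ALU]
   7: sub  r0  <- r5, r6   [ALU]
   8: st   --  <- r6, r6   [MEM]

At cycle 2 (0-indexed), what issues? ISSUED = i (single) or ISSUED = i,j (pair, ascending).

0. or.ALU+bne.BR @i0&i1  | dual
1. st.MEM @i2  | no-port MEM/MEM
2. ld.MEM @i3  | RAW r1
3. add.ALU @i4  | RAW r0
4. add.ALU+xor.ALU @i5&i6  | dual
5. sub.ALU+st.MEM @i7&i8  | dual

ISSUED = 3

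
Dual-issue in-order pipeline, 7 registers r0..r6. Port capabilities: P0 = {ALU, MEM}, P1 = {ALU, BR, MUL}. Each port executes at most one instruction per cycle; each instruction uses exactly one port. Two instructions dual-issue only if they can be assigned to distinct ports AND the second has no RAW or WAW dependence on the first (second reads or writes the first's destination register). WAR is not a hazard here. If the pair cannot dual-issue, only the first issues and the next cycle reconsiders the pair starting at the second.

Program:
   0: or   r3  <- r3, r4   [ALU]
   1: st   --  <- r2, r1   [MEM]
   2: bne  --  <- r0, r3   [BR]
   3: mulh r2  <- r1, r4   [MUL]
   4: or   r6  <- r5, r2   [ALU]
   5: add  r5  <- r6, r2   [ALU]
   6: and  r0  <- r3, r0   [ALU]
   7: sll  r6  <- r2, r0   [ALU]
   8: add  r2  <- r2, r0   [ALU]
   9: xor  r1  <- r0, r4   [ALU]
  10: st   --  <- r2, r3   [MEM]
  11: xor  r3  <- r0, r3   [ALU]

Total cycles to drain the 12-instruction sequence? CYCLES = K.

[0] i0,i1  or+st  -- pair
[1] i2  bne  -- no-port BR/MUL
[2] i3  mulh  -- RAW r2
[3] i4  or  -- RAW r6
[4] i5,i6  add+and  -- pair
[5] i7,i8  sll+add  -- pair
[6] i9,i10  xor+st  -- pair
[7] i11  xor  -- tail

CYCLES = 8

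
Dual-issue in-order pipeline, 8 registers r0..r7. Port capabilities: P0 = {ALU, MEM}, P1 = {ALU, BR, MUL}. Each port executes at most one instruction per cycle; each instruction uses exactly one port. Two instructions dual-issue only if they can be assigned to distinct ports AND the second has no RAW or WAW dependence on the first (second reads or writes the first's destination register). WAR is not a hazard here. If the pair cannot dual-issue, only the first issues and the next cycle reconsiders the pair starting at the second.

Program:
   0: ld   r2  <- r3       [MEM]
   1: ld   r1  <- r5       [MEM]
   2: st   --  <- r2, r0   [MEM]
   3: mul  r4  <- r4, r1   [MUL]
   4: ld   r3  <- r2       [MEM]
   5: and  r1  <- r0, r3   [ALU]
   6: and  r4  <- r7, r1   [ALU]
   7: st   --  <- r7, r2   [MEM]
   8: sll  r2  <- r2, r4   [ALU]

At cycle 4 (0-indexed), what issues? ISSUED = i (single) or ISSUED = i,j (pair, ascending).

ISSUED = 5

#0 head=0: ld.MEM i0 no-port MEM/MEM
#1 head=1: ld.MEM i1 no-port MEM/MEM
#2 head=2: st.MEM/mul.MUL i2+i3 dual
#3 head=4: ld.MEM i4 RAW r3
#4 head=5: and.ALU i5 RAW r1
#5 head=6: and.ALU/st.MEM i6+i7 dual
#6 head=8: sll.ALU i8 tail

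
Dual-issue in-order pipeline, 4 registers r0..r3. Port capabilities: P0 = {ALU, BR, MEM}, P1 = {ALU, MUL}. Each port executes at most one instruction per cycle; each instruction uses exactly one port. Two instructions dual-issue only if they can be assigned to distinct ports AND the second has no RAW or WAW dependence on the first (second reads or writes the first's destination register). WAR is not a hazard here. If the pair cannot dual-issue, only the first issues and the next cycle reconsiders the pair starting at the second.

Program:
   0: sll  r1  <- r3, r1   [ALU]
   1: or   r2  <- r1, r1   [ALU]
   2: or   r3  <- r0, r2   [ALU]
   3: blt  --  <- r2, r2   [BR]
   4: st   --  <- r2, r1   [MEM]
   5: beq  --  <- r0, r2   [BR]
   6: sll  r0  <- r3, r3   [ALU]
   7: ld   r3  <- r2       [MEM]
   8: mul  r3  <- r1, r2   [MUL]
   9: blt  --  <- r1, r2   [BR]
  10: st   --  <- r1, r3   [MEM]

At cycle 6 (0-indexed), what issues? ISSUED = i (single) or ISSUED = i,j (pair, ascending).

t=0 i0:sll.ALU ; RAW r1
t=1 i1:or.ALU ; RAW r2
t=2 i2+i3:or.ALU blt.BR ; dual
t=3 i4:st.MEM ; no-port MEM/BR
t=4 i5+i6:beq.BR sll.ALU ; dual
t=5 i7:ld.MEM ; WAW r3
t=6 i8+i9:mul.MUL blt.BR ; dual
t=7 i10:st.MEM ; tail

ISSUED = 8,9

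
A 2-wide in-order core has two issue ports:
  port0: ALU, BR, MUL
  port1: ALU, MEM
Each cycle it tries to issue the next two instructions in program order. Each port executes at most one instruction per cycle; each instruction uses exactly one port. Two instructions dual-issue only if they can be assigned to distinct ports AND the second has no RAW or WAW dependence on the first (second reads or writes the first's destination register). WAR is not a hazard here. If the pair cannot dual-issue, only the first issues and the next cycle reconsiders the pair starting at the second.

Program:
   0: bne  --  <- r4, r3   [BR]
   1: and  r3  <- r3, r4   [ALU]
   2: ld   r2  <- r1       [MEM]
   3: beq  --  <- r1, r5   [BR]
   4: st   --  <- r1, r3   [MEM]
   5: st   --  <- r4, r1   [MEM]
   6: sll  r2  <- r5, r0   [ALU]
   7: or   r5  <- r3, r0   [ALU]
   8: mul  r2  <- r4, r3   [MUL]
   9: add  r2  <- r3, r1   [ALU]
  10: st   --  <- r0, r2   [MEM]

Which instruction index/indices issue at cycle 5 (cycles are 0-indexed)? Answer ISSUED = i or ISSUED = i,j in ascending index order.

t=0 i0,i1:bne;and ; pair
t=1 i2,i3:ld;beq ; pair
t=2 i4:st ; no-port MEM/MEM
t=3 i5,i6:st;sll ; pair
t=4 i7,i8:or;mul ; pair
t=5 i9:add ; RAW r2
t=6 i10:st ; tail

ISSUED = 9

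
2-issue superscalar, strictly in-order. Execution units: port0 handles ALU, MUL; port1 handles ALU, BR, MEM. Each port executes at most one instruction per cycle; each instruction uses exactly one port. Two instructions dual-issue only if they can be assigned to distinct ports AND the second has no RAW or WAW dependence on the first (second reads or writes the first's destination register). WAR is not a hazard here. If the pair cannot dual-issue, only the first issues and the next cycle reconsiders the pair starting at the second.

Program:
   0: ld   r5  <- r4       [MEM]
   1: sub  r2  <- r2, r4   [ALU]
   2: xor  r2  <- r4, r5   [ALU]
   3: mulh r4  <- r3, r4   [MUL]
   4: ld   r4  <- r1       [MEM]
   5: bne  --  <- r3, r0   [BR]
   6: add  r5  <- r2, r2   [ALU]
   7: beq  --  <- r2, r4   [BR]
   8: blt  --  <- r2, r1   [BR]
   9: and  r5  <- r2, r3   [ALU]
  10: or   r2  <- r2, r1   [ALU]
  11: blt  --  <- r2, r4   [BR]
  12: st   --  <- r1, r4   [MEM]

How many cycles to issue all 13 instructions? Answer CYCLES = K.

t=0 i0/i1:ld/sub ; dual
t=1 i2/i3:xor/mulh ; dual
t=2 i4:ld ; no-port MEM/BR
t=3 i5/i6:bne/add ; dual
t=4 i7:beq ; no-port BR/BR
t=5 i8/i9:blt/and ; dual
t=6 i10:or ; RAW r2
t=7 i11:blt ; no-port BR/MEM
t=8 i12:st ; tail

CYCLES = 9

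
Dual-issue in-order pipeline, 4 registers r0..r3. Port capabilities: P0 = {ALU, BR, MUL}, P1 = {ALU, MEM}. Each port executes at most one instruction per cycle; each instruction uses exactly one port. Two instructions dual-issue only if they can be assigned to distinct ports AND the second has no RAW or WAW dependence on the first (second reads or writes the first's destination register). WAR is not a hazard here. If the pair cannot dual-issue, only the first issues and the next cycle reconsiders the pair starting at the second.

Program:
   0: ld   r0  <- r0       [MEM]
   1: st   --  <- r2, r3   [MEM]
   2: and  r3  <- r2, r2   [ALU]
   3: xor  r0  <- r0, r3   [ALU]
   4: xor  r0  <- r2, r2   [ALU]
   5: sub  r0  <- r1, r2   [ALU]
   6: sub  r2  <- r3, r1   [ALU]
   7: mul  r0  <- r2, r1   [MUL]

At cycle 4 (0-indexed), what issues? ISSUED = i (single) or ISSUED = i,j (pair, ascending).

t=0 i0:ld ; no-port MEM/MEM
t=1 i1+i2:st;and ; dual
t=2 i3:xor ; WAW r0
t=3 i4:xor ; WAW r0
t=4 i5+i6:sub;sub ; dual
t=5 i7:mul ; tail

ISSUED = 5,6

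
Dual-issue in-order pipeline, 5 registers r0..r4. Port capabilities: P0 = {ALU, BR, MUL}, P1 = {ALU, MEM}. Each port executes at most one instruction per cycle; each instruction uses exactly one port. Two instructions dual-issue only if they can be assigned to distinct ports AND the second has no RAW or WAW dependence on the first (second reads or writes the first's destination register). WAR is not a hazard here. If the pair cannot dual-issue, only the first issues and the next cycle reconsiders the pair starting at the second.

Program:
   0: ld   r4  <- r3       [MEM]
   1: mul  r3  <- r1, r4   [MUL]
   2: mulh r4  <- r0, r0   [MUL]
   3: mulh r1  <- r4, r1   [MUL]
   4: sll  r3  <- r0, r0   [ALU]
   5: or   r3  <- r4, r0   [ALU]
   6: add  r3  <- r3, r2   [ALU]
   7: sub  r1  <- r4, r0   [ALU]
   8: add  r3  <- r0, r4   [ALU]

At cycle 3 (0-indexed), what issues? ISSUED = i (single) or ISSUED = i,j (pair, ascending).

[0] i0  ld.MEM  -- RAW r4
[1] i1  mul.MUL  -- no-port MUL/MUL
[2] i2  mulh.MUL  -- no-port MUL/MUL
[3] i3,i4  mulh.MUL/sll.ALU  -- pair
[4] i5  or.ALU  -- RAW+WAW r3
[5] i6,i7  add.ALU/sub.ALU  -- pair
[6] i8  add.ALU  -- tail

ISSUED = 3,4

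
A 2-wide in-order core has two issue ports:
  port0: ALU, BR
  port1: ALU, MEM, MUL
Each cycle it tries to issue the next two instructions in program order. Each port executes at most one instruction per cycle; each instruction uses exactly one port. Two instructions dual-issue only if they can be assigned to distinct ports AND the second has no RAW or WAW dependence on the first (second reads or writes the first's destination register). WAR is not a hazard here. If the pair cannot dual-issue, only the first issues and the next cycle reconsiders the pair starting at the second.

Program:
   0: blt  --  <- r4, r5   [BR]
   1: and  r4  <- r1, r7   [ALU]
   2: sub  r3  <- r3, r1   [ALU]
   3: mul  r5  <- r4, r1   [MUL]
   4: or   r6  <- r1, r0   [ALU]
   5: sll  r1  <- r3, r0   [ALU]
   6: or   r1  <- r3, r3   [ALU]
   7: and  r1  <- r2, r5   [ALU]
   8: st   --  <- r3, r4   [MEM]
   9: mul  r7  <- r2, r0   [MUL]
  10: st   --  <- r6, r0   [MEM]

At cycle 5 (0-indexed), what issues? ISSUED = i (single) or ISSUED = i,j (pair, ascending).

t=0 i0+i1:blt;and ; pair
t=1 i2+i3:sub;mul ; pair
t=2 i4+i5:or;sll ; pair
t=3 i6:or ; WAW r1
t=4 i7+i8:and;st ; pair
t=5 i9:mul ; no-port MUL/MEM
t=6 i10:st ; tail

ISSUED = 9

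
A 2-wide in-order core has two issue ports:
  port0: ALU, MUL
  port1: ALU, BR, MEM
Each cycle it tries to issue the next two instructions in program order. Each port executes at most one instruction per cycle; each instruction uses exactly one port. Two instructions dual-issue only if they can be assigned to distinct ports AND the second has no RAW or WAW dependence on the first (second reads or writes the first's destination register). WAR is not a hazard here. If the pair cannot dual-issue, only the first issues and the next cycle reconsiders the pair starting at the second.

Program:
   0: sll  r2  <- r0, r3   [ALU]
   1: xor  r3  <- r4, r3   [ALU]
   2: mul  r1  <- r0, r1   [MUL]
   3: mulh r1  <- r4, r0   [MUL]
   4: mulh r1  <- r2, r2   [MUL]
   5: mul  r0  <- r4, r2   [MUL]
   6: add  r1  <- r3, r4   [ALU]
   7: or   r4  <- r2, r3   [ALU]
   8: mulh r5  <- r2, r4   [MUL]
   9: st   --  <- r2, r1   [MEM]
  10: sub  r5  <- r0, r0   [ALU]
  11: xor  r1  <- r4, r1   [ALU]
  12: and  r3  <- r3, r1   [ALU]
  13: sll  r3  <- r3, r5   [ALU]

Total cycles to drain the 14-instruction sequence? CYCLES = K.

CYCLES = 10

c0: i0,i1 sll/xor  pair
c1: i2 mul  no-port MUL/MUL
c2: i3 mulh  no-port MUL/MUL
c3: i4 mulh  no-port MUL/MUL
c4: i5,i6 mul/add  pair
c5: i7 or  RAW r4
c6: i8,i9 mulh/st  pair
c7: i10,i11 sub/xor  pair
c8: i12 and  RAW+WAW r3
c9: i13 sll  tail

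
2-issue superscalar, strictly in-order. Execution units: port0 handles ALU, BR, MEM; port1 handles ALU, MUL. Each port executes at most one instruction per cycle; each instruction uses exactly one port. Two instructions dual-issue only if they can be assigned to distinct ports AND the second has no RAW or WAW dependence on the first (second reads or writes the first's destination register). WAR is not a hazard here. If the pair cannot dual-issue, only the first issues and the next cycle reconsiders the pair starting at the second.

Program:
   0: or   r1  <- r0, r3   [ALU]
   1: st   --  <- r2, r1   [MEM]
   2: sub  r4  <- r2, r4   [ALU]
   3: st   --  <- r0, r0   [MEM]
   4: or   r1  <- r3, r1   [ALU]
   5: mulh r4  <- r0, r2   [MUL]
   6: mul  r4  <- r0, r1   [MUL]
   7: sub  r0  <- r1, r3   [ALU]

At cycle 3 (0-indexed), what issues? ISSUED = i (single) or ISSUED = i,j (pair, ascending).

ISSUED = 5

c0: i0 or.ALU  RAW r1
c1: i1&i2 st.MEM;sub.ALU  dual
c2: i3&i4 st.MEM;or.ALU  dual
c3: i5 mulh.MUL  no-port MUL/MUL
c4: i6&i7 mul.MUL;sub.ALU  dual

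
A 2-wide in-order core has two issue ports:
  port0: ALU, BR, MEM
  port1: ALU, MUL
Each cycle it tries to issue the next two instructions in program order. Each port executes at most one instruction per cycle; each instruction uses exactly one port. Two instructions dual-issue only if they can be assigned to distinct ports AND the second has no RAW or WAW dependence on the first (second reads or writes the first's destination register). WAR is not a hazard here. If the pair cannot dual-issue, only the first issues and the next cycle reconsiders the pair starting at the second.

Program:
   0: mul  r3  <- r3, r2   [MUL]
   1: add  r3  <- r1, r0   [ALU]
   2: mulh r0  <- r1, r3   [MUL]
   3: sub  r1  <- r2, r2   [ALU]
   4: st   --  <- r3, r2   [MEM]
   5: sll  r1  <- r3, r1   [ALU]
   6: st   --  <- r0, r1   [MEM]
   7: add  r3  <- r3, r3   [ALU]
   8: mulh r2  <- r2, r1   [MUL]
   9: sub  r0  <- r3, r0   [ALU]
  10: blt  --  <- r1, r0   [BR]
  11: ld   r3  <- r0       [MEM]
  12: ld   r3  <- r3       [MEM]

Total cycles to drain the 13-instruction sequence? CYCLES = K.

0. mul @i0  | WAW r3
1. add @i1  | RAW r3
2. mulh;sub @i2&i3  | dual
3. st;sll @i4&i5  | dual
4. st;add @i6&i7  | dual
5. mulh;sub @i8&i9  | dual
6. blt @i10  | no-port BR/MEM
7. ld @i11  | no-port MEM/MEM
8. ld @i12  | tail

CYCLES = 9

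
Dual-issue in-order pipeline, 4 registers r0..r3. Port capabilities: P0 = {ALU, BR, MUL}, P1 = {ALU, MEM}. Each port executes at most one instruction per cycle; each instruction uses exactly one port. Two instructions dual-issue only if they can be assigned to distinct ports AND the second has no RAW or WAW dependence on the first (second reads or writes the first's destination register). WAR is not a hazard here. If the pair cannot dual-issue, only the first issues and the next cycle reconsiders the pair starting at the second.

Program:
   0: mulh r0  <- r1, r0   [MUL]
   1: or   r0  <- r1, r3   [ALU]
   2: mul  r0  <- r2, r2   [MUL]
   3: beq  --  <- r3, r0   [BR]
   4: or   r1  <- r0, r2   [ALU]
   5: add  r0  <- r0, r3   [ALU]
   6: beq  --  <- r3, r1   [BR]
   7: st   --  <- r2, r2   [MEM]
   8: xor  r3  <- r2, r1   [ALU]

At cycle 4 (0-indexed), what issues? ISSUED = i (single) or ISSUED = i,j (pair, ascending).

#0 head=0: mulh i0 WAW r0
#1 head=1: or i1 WAW r0
#2 head=2: mul i2 no-port MUL/BR
#3 head=3: beq+or i3+i4 pair
#4 head=5: add+beq i5+i6 pair
#5 head=7: st+xor i7+i8 pair

ISSUED = 5,6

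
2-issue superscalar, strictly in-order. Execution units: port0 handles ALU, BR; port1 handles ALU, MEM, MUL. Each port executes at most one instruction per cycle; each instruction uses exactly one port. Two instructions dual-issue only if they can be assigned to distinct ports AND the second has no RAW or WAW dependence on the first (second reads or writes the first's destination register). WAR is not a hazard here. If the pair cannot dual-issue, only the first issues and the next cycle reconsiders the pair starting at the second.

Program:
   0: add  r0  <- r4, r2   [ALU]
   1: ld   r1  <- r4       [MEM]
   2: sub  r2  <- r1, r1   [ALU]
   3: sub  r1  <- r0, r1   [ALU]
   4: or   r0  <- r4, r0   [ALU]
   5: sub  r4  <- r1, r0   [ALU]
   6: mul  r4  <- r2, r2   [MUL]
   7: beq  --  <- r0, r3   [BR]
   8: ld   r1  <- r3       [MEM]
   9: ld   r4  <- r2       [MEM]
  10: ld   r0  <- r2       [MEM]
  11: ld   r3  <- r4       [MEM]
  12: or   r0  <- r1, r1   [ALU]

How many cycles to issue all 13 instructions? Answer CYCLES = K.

t=0 i0,i1:add;ld ; 2-wide
t=1 i2,i3:sub;sub ; 2-wide
t=2 i4:or ; RAW r0
t=3 i5:sub ; WAW r4
t=4 i6,i7:mul;beq ; 2-wide
t=5 i8:ld ; no-port MEM/MEM
t=6 i9:ld ; no-port MEM/MEM
t=7 i10:ld ; no-port MEM/MEM
t=8 i11,i12:ld;or ; 2-wide

CYCLES = 9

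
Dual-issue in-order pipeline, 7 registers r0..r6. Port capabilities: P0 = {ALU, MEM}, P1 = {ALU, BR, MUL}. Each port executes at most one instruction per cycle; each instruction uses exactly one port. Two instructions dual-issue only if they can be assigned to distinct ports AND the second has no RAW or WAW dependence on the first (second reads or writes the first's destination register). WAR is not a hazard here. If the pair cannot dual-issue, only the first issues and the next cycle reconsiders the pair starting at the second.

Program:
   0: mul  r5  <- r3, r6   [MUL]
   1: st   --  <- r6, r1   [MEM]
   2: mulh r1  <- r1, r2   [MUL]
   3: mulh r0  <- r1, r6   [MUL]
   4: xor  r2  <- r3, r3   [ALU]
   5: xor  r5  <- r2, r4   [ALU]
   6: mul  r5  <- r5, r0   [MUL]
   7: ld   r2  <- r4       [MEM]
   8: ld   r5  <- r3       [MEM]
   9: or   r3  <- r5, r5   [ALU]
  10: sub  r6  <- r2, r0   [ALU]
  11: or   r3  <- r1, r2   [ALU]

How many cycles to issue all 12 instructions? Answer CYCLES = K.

t=0 i0+i1:mul.MUL/st.MEM ; pair
t=1 i2:mulh.MUL ; no-port MUL/MUL
t=2 i3+i4:mulh.MUL/xor.ALU ; pair
t=3 i5:xor.ALU ; RAW+WAW r5
t=4 i6+i7:mul.MUL/ld.MEM ; pair
t=5 i8:ld.MEM ; RAW r5
t=6 i9+i10:or.ALU/sub.ALU ; pair
t=7 i11:or.ALU ; tail

CYCLES = 8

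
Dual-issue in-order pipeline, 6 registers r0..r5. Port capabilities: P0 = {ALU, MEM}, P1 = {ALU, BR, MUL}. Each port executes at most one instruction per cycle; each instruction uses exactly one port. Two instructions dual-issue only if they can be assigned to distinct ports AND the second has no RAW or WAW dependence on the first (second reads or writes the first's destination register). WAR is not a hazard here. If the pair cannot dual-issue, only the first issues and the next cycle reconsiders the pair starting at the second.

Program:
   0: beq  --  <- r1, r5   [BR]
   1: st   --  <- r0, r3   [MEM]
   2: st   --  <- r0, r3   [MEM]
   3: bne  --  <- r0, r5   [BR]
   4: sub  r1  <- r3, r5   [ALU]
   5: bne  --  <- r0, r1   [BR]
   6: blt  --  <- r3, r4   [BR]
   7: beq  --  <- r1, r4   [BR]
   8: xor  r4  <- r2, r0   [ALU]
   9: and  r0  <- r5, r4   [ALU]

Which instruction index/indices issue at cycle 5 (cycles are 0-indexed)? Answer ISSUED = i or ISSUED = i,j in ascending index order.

ISSUED = 7,8

[0] i0+i1  beq+st  -- pair
[1] i2+i3  st+bne  -- pair
[2] i4  sub  -- RAW r1
[3] i5  bne  -- no-port BR/BR
[4] i6  blt  -- no-port BR/BR
[5] i7+i8  beq+xor  -- pair
[6] i9  and  -- tail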